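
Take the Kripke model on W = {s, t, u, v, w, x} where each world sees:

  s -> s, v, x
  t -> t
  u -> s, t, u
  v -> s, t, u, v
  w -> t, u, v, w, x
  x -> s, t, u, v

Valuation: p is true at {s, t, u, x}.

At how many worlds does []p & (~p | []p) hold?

s: []p is F, ~p | []p is F. ✗
t: []p is T, ~p | []p is T. ✓
u: []p is T, ~p | []p is T. ✓
v: []p is F, ~p | []p is T. ✗
w: []p is F, ~p | []p is T. ✗
x: []p is F, ~p | []p is F. ✗
Satisfying worlds: {t, u}.

2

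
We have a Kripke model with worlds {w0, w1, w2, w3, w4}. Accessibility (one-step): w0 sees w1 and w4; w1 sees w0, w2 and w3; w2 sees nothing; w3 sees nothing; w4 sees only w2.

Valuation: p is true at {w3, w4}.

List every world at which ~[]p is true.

w0: []p is F. ✓
w1: []p is F. ✓
w2: []p is T. ✗
w3: []p is T. ✗
w4: []p is F. ✓

{w0, w1, w4}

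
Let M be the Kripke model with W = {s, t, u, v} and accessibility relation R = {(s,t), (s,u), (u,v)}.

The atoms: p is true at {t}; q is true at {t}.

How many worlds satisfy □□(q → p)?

4

s: successors {t, u}; □(q → p) there: t:T, u:T. ✓
t: no successors, so □□(q → p) holds vacuously. ✓
u: successors {v}; □(q → p) there: v:T. ✓
v: no successors, so □□(q → p) holds vacuously. ✓
Satisfying worlds: {s, t, u, v}.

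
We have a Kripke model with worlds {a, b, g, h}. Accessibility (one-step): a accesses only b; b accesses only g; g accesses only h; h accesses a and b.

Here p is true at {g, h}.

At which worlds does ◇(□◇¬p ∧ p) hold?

a: successors {b}; □◇¬p ∧ p there: b:F. ✗
b: successors {g}; □◇¬p ∧ p there: g:T. ✓
g: successors {h}; □◇¬p ∧ p there: h:F. ✗
h: successors {a, b}; □◇¬p ∧ p there: a:F, b:F. ✗

{b}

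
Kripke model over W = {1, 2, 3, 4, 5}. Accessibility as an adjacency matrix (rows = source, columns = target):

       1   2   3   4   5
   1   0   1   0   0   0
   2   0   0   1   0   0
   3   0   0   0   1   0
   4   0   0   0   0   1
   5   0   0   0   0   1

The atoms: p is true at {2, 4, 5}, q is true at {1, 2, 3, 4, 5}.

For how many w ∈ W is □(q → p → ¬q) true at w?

1

1: successors {2}; q → p → ¬q there: 2:F. ✗
2: successors {3}; q → p → ¬q there: 3:T. ✓
3: successors {4}; q → p → ¬q there: 4:F. ✗
4: successors {5}; q → p → ¬q there: 5:F. ✗
5: successors {5}; q → p → ¬q there: 5:F. ✗
Satisfying worlds: {2}.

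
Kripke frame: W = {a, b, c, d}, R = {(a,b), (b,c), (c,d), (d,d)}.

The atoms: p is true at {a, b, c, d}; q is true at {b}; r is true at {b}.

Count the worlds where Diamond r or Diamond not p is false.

a: Diamond r is T, Diamond not p is F. ✓
b: Diamond r is F, Diamond not p is F. ✗
c: Diamond r is F, Diamond not p is F. ✗
d: Diamond r is F, Diamond not p is F. ✗
Satisfying worlds: {a}.
So Diamond r or Diamond not p fails at the other 3 worlds.

3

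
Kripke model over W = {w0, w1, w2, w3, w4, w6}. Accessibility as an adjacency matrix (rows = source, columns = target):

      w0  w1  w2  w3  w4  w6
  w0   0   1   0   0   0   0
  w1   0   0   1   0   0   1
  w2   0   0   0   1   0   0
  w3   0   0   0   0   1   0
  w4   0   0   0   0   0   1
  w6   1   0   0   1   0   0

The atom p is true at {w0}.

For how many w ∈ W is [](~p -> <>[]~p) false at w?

1

w0: successors {w1}; ~p -> <>[]~p there: w1:T. ✓
w1: successors {w2, w6}; ~p -> <>[]~p there: w2:T, w6:T. ✓
w2: successors {w3}; ~p -> <>[]~p there: w3:T. ✓
w3: successors {w4}; ~p -> <>[]~p there: w4:F. ✗
w4: successors {w6}; ~p -> <>[]~p there: w6:T. ✓
w6: successors {w0, w3}; ~p -> <>[]~p there: w0:T, w3:T. ✓
Satisfying worlds: {w0, w1, w2, w4, w6}.
So [](~p -> <>[]~p) fails at the other 1 world.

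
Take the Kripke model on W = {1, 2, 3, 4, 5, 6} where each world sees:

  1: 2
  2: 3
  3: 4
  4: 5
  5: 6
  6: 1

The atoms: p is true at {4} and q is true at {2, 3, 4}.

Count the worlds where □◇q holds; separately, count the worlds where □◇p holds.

3 and 1

For □◇q:
1: successors {2}; ◇q there: 2:T. ✓
2: successors {3}; ◇q there: 3:T. ✓
3: successors {4}; ◇q there: 4:F. ✗
4: successors {5}; ◇q there: 5:F. ✗
5: successors {6}; ◇q there: 6:F. ✗
6: successors {1}; ◇q there: 1:T. ✓
— 3 worlds.
For □◇p:
1: successors {2}; ◇p there: 2:F. ✗
2: successors {3}; ◇p there: 3:T. ✓
3: successors {4}; ◇p there: 4:F. ✗
4: successors {5}; ◇p there: 5:F. ✗
5: successors {6}; ◇p there: 6:F. ✗
6: successors {1}; ◇p there: 1:F. ✗
— 1 world.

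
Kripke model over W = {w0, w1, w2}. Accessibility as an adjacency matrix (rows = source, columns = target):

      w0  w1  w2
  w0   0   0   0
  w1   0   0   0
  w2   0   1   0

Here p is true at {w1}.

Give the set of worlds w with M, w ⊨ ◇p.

w0: no successors, so ◇p fails. ✗
w1: no successors, so ◇p fails. ✗
w2: successors {w1}; p there: w1:T. ✓

{w2}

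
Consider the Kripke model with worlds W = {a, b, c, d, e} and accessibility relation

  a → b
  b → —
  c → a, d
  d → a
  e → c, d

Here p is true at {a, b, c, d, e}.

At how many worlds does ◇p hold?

a: successors {b}; p there: b:T. ✓
b: no successors, so ◇p fails. ✗
c: successors {a, d}; p there: a:T, d:T. ✓
d: successors {a}; p there: a:T. ✓
e: successors {c, d}; p there: c:T, d:T. ✓
Satisfying worlds: {a, c, d, e}.

4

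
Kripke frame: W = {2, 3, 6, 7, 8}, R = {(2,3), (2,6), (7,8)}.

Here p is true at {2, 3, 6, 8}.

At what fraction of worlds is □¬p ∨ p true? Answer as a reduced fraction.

2: □¬p is F, p is T. ✓
3: □¬p is T, p is T. ✓
6: □¬p is T, p is T. ✓
7: □¬p is F, p is F. ✗
8: □¬p is T, p is T. ✓
That's 4 of 5 worlds, so 4/5.

4/5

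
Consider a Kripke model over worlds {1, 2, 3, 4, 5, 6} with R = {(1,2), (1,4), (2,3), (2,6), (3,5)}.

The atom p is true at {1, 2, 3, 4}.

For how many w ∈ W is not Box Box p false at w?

4

1: Box Box p is F. ✓
2: Box Box p is F. ✓
3: Box Box p is T. ✗
4: Box Box p is T. ✗
5: Box Box p is T. ✗
6: Box Box p is T. ✗
Satisfying worlds: {1, 2}.
So not Box Box p fails at the other 4 worlds.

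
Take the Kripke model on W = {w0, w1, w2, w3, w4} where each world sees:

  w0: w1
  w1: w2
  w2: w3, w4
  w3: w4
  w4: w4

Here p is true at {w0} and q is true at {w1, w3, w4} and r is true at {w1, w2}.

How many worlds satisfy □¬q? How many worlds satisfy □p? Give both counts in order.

1 and 0

For □¬q:
w0: successors {w1}; ¬q there: w1:F. ✗
w1: successors {w2}; ¬q there: w2:T. ✓
w2: successors {w3, w4}; ¬q there: w3:F, w4:F. ✗
w3: successors {w4}; ¬q there: w4:F. ✗
w4: successors {w4}; ¬q there: w4:F. ✗
— 1 world.
For □p:
w0: successors {w1}; p there: w1:F. ✗
w1: successors {w2}; p there: w2:F. ✗
w2: successors {w3, w4}; p there: w3:F, w4:F. ✗
w3: successors {w4}; p there: w4:F. ✗
w4: successors {w4}; p there: w4:F. ✗
— 0 worlds.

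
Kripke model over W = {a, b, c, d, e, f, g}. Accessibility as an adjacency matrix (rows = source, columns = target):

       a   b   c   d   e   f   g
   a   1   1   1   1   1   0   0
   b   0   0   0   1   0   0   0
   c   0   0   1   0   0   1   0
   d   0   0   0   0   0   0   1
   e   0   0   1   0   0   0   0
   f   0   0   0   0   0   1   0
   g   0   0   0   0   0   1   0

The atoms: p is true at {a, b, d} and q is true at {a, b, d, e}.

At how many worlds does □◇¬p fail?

a: successors {a, b, c, d, e}; ◇¬p there: a:T, b:F, c:T, d:T, e:T. ✗
b: successors {d}; ◇¬p there: d:T. ✓
c: successors {c, f}; ◇¬p there: c:T, f:T. ✓
d: successors {g}; ◇¬p there: g:T. ✓
e: successors {c}; ◇¬p there: c:T. ✓
f: successors {f}; ◇¬p there: f:T. ✓
g: successors {f}; ◇¬p there: f:T. ✓
Satisfying worlds: {b, c, d, e, f, g}.
So □◇¬p fails at the other 1 world.

1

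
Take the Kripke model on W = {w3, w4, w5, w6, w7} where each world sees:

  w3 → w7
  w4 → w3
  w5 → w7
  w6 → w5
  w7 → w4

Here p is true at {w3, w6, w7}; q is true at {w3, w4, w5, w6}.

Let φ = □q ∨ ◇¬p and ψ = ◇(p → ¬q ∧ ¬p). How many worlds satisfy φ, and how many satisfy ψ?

For □q ∨ ◇¬p:
w3: □q is F, ◇¬p is F. ✗
w4: □q is T, ◇¬p is F. ✓
w5: □q is F, ◇¬p is F. ✗
w6: □q is T, ◇¬p is T. ✓
w7: □q is T, ◇¬p is T. ✓
— 3 worlds.
For ◇(p → ¬q ∧ ¬p):
w3: successors {w7}; p → ¬q ∧ ¬p there: w7:F. ✗
w4: successors {w3}; p → ¬q ∧ ¬p there: w3:F. ✗
w5: successors {w7}; p → ¬q ∧ ¬p there: w7:F. ✗
w6: successors {w5}; p → ¬q ∧ ¬p there: w5:T. ✓
w7: successors {w4}; p → ¬q ∧ ¬p there: w4:T. ✓
— 2 worlds.

3 and 2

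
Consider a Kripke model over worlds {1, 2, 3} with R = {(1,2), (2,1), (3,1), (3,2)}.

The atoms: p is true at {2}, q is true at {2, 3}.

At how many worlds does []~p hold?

1: successors {2}; ~p there: 2:F. ✗
2: successors {1}; ~p there: 1:T. ✓
3: successors {1, 2}; ~p there: 1:T, 2:F. ✗
Satisfying worlds: {2}.

1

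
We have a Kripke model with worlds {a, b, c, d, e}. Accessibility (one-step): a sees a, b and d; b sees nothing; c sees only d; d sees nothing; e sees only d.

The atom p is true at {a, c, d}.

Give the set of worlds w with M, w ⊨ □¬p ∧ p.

{d}

a: □¬p is F, p is T. ✗
b: □¬p is T, p is F. ✗
c: □¬p is F, p is T. ✗
d: □¬p is T, p is T. ✓
e: □¬p is F, p is F. ✗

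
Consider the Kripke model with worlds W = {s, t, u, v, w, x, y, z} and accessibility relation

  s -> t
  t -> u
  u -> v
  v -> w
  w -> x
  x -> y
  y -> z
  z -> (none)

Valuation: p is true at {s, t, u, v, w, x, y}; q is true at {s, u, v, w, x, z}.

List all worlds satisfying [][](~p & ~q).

s: successors {t}; [](~p & ~q) there: t:F. ✗
t: successors {u}; [](~p & ~q) there: u:F. ✗
u: successors {v}; [](~p & ~q) there: v:F. ✗
v: successors {w}; [](~p & ~q) there: w:F. ✗
w: successors {x}; [](~p & ~q) there: x:F. ✗
x: successors {y}; [](~p & ~q) there: y:F. ✗
y: successors {z}; [](~p & ~q) there: z:T. ✓
z: no successors, so [][](~p & ~q) holds vacuously. ✓

{y, z}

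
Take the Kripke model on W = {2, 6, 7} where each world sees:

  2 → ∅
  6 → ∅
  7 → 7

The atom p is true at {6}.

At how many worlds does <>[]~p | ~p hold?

2: <>[]~p is F, ~p is T. ✓
6: <>[]~p is F, ~p is F. ✗
7: <>[]~p is T, ~p is T. ✓
Satisfying worlds: {2, 7}.

2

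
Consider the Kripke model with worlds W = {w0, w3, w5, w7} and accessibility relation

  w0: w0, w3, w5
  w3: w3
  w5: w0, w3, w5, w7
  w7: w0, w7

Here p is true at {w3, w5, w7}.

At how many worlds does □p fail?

w0: successors {w0, w3, w5}; p there: w0:F, w3:T, w5:T. ✗
w3: successors {w3}; p there: w3:T. ✓
w5: successors {w0, w3, w5, w7}; p there: w0:F, w3:T, w5:T, w7:T. ✗
w7: successors {w0, w7}; p there: w0:F, w7:T. ✗
Satisfying worlds: {w3}.
So □p fails at the other 3 worlds.

3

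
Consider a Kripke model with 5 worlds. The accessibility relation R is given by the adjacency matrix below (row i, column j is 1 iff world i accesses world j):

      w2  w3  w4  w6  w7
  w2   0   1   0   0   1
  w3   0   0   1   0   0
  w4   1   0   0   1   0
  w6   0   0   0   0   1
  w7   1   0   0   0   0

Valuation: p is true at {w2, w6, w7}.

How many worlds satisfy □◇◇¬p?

3

w2: successors {w3, w7}; ◇◇¬p there: w3:F, w7:T. ✗
w3: successors {w4}; ◇◇¬p there: w4:T. ✓
w4: successors {w2, w6}; ◇◇¬p there: w2:T, w6:F. ✗
w6: successors {w7}; ◇◇¬p there: w7:T. ✓
w7: successors {w2}; ◇◇¬p there: w2:T. ✓
Satisfying worlds: {w3, w6, w7}.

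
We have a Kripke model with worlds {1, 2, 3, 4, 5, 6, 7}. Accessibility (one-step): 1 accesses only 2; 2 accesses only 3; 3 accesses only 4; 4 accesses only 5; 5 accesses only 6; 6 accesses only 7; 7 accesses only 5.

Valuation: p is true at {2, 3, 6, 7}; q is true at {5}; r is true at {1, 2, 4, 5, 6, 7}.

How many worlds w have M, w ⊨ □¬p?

1: successors {2}; ¬p there: 2:F. ✗
2: successors {3}; ¬p there: 3:F. ✗
3: successors {4}; ¬p there: 4:T. ✓
4: successors {5}; ¬p there: 5:T. ✓
5: successors {6}; ¬p there: 6:F. ✗
6: successors {7}; ¬p there: 7:F. ✗
7: successors {5}; ¬p there: 5:T. ✓
Satisfying worlds: {3, 4, 7}.

3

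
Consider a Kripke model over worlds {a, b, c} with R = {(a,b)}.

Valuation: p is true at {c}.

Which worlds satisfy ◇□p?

a: successors {b}; □p there: b:T. ✓
b: no successors, so ◇□p fails. ✗
c: no successors, so ◇□p fails. ✗

{a}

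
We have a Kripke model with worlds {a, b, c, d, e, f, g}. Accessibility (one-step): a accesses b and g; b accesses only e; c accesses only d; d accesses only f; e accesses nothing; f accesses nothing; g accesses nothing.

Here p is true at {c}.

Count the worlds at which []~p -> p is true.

1

a: []~p is T, p is F. ✗
b: []~p is T, p is F. ✗
c: []~p is T, p is T. ✓
d: []~p is T, p is F. ✗
e: []~p is T, p is F. ✗
f: []~p is T, p is F. ✗
g: []~p is T, p is F. ✗
Satisfying worlds: {c}.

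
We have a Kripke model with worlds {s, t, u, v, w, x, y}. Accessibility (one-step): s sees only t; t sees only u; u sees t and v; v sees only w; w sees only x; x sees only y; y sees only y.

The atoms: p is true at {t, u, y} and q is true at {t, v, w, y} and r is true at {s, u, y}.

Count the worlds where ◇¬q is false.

s: successors {t}; ¬q there: t:F. ✗
t: successors {u}; ¬q there: u:T. ✓
u: successors {t, v}; ¬q there: t:F, v:F. ✗
v: successors {w}; ¬q there: w:F. ✗
w: successors {x}; ¬q there: x:T. ✓
x: successors {y}; ¬q there: y:F. ✗
y: successors {y}; ¬q there: y:F. ✗
Satisfying worlds: {t, w}.
So ◇¬q fails at the other 5 worlds.

5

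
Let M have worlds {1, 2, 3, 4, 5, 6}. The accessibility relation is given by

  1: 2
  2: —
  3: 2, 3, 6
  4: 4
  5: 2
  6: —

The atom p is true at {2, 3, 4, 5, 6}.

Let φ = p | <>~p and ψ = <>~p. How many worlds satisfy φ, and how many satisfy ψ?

5 and 0

For p | <>~p:
1: p is F, <>~p is F. ✗
2: p is T, <>~p is F. ✓
3: p is T, <>~p is F. ✓
4: p is T, <>~p is F. ✓
5: p is T, <>~p is F. ✓
6: p is T, <>~p is F. ✓
— 5 worlds.
For <>~p:
1: successors {2}; ~p there: 2:F. ✗
2: no successors, so <>~p fails. ✗
3: successors {2, 3, 6}; ~p there: 2:F, 3:F, 6:F. ✗
4: successors {4}; ~p there: 4:F. ✗
5: successors {2}; ~p there: 2:F. ✗
6: no successors, so <>~p fails. ✗
— 0 worlds.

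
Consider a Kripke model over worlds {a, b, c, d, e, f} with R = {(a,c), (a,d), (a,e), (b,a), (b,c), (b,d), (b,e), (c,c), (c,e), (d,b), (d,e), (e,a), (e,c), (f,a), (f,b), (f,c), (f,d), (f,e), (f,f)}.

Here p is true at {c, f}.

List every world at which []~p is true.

a: successors {c, d, e}; ~p there: c:F, d:T, e:T. ✗
b: successors {a, c, d, e}; ~p there: a:T, c:F, d:T, e:T. ✗
c: successors {c, e}; ~p there: c:F, e:T. ✗
d: successors {b, e}; ~p there: b:T, e:T. ✓
e: successors {a, c}; ~p there: a:T, c:F. ✗
f: successors {a, b, c, d, e, f}; ~p there: a:T, b:T, c:F, d:T, e:T, f:F. ✗

{d}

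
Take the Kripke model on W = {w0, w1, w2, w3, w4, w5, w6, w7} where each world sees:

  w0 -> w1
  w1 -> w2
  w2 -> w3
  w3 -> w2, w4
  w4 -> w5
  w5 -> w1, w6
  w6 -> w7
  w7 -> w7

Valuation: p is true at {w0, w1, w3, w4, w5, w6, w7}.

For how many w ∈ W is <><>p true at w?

7

w0: successors {w1}; <>p there: w1:F. ✗
w1: successors {w2}; <>p there: w2:T. ✓
w2: successors {w3}; <>p there: w3:T. ✓
w3: successors {w2, w4}; <>p there: w2:T, w4:T. ✓
w4: successors {w5}; <>p there: w5:T. ✓
w5: successors {w1, w6}; <>p there: w1:F, w6:T. ✓
w6: successors {w7}; <>p there: w7:T. ✓
w7: successors {w7}; <>p there: w7:T. ✓
Satisfying worlds: {w1, w2, w3, w4, w5, w6, w7}.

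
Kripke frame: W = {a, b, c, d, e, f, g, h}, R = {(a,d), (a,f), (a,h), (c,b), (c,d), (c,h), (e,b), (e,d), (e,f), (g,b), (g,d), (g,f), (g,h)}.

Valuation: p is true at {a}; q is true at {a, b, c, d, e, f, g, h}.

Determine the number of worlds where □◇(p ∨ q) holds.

a: successors {d, f, h}; ◇(p ∨ q) there: d:F, f:F, h:F. ✗
b: no successors, so □◇(p ∨ q) holds vacuously. ✓
c: successors {b, d, h}; ◇(p ∨ q) there: b:F, d:F, h:F. ✗
d: no successors, so □◇(p ∨ q) holds vacuously. ✓
e: successors {b, d, f}; ◇(p ∨ q) there: b:F, d:F, f:F. ✗
f: no successors, so □◇(p ∨ q) holds vacuously. ✓
g: successors {b, d, f, h}; ◇(p ∨ q) there: b:F, d:F, f:F, h:F. ✗
h: no successors, so □◇(p ∨ q) holds vacuously. ✓
Satisfying worlds: {b, d, f, h}.

4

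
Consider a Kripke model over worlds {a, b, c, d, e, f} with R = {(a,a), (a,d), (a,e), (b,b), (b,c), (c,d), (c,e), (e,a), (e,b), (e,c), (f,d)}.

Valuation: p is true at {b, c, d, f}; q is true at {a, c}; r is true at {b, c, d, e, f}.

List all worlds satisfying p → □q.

a: p is F, □q is F. ✓
b: p is T, □q is F. ✗
c: p is T, □q is F. ✗
d: p is T, □q is T. ✓
e: p is F, □q is F. ✓
f: p is T, □q is F. ✗

{a, d, e}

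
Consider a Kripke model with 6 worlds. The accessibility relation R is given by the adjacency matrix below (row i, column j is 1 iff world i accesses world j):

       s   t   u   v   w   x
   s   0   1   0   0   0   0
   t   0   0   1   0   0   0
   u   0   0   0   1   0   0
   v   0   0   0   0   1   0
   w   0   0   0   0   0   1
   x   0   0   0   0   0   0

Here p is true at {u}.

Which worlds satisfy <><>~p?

{t, u, v}

s: successors {t}; <>~p there: t:F. ✗
t: successors {u}; <>~p there: u:T. ✓
u: successors {v}; <>~p there: v:T. ✓
v: successors {w}; <>~p there: w:T. ✓
w: successors {x}; <>~p there: x:F. ✗
x: no successors, so <><>~p fails. ✗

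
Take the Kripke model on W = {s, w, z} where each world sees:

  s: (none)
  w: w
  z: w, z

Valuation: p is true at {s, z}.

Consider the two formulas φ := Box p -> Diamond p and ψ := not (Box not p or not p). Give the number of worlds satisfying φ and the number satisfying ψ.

For Box p -> Diamond p:
s: Box p is T, Diamond p is F. ✗
w: Box p is F, Diamond p is F. ✓
z: Box p is F, Diamond p is T. ✓
— 2 worlds.
For not (Box not p or not p):
s: Box not p or not p is T. ✗
w: Box not p or not p is T. ✗
z: Box not p or not p is F. ✓
— 1 world.

2 and 1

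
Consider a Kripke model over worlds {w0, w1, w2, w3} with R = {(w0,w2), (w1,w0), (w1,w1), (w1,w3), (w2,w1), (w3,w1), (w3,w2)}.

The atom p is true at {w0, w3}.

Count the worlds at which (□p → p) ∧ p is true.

w0: □p → p is T, p is T. ✓
w1: □p → p is T, p is F. ✗
w2: □p → p is T, p is F. ✗
w3: □p → p is T, p is T. ✓
Satisfying worlds: {w0, w3}.

2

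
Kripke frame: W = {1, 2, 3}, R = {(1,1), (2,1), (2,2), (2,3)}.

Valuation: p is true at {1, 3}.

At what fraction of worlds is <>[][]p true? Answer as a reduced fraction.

1: successors {1}; [][]p there: 1:T. ✓
2: successors {1, 2, 3}; [][]p there: 1:T, 2:F, 3:T. ✓
3: no successors, so <>[][]p fails. ✗
That's 2 of 3 worlds, so 2/3.

2/3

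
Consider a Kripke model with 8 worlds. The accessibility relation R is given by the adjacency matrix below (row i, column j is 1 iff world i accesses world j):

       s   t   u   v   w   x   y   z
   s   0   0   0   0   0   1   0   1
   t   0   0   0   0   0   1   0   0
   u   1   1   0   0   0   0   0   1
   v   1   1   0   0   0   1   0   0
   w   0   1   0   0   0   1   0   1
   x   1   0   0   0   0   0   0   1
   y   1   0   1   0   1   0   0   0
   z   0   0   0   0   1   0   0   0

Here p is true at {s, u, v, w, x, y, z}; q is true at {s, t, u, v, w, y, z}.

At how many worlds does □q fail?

4

s: successors {x, z}; q there: x:F, z:T. ✗
t: successors {x}; q there: x:F. ✗
u: successors {s, t, z}; q there: s:T, t:T, z:T. ✓
v: successors {s, t, x}; q there: s:T, t:T, x:F. ✗
w: successors {t, x, z}; q there: t:T, x:F, z:T. ✗
x: successors {s, z}; q there: s:T, z:T. ✓
y: successors {s, u, w}; q there: s:T, u:T, w:T. ✓
z: successors {w}; q there: w:T. ✓
Satisfying worlds: {u, x, y, z}.
So □q fails at the other 4 worlds.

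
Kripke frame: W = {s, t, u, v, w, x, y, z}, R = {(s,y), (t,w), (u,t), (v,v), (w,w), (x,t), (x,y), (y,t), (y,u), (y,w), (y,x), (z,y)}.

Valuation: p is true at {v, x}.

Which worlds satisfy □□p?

{v}

s: successors {y}; □p there: y:F. ✗
t: successors {w}; □p there: w:F. ✗
u: successors {t}; □p there: t:F. ✗
v: successors {v}; □p there: v:T. ✓
w: successors {w}; □p there: w:F. ✗
x: successors {t, y}; □p there: t:F, y:F. ✗
y: successors {t, u, w, x}; □p there: t:F, u:F, w:F, x:F. ✗
z: successors {y}; □p there: y:F. ✗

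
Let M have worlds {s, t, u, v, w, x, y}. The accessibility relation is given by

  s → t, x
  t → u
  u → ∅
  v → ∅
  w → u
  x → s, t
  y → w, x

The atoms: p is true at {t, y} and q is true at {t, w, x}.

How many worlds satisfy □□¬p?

s: successors {t, x}; □¬p there: t:T, x:F. ✗
t: successors {u}; □¬p there: u:T. ✓
u: no successors, so □□¬p holds vacuously. ✓
v: no successors, so □□¬p holds vacuously. ✓
w: successors {u}; □¬p there: u:T. ✓
x: successors {s, t}; □¬p there: s:F, t:T. ✗
y: successors {w, x}; □¬p there: w:T, x:F. ✗
Satisfying worlds: {t, u, v, w}.

4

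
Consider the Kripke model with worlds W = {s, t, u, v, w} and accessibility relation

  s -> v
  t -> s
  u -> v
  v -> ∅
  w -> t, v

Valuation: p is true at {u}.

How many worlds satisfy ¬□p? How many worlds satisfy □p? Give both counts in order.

4 and 1

For ¬□p:
s: □p is F. ✓
t: □p is F. ✓
u: □p is F. ✓
v: □p is T. ✗
w: □p is F. ✓
— 4 worlds.
For □p:
s: successors {v}; p there: v:F. ✗
t: successors {s}; p there: s:F. ✗
u: successors {v}; p there: v:F. ✗
v: no successors, so □p holds vacuously. ✓
w: successors {t, v}; p there: t:F, v:F. ✗
— 1 world.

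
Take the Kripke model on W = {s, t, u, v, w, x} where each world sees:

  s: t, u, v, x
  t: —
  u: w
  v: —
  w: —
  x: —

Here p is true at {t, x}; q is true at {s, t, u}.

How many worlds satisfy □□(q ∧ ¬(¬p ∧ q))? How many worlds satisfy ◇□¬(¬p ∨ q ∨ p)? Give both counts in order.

For □□(q ∧ ¬(¬p ∧ q)):
s: successors {t, u, v, x}; □(q ∧ ¬(¬p ∧ q)) there: t:T, u:F, v:T, x:T. ✗
t: no successors, so □□(q ∧ ¬(¬p ∧ q)) holds vacuously. ✓
u: successors {w}; □(q ∧ ¬(¬p ∧ q)) there: w:T. ✓
v: no successors, so □□(q ∧ ¬(¬p ∧ q)) holds vacuously. ✓
w: no successors, so □□(q ∧ ¬(¬p ∧ q)) holds vacuously. ✓
x: no successors, so □□(q ∧ ¬(¬p ∧ q)) holds vacuously. ✓
— 5 worlds.
For ◇□¬(¬p ∨ q ∨ p):
s: successors {t, u, v, x}; □¬(¬p ∨ q ∨ p) there: t:T, u:F, v:T, x:T. ✓
t: no successors, so ◇□¬(¬p ∨ q ∨ p) fails. ✗
u: successors {w}; □¬(¬p ∨ q ∨ p) there: w:T. ✓
v: no successors, so ◇□¬(¬p ∨ q ∨ p) fails. ✗
w: no successors, so ◇□¬(¬p ∨ q ∨ p) fails. ✗
x: no successors, so ◇□¬(¬p ∨ q ∨ p) fails. ✗
— 2 worlds.

5 and 2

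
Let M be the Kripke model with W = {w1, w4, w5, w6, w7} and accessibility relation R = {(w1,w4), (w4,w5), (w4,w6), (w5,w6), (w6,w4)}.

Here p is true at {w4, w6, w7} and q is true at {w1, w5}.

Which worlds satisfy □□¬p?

{w7}

w1: successors {w4}; □¬p there: w4:F. ✗
w4: successors {w5, w6}; □¬p there: w5:F, w6:F. ✗
w5: successors {w6}; □¬p there: w6:F. ✗
w6: successors {w4}; □¬p there: w4:F. ✗
w7: no successors, so □□¬p holds vacuously. ✓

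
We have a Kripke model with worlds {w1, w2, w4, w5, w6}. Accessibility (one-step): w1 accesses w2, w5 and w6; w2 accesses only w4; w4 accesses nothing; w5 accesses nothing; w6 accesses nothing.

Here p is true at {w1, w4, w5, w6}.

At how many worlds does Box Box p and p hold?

w1: Box Box p is T, p is T. ✓
w2: Box Box p is T, p is F. ✗
w4: Box Box p is T, p is T. ✓
w5: Box Box p is T, p is T. ✓
w6: Box Box p is T, p is T. ✓
Satisfying worlds: {w1, w4, w5, w6}.

4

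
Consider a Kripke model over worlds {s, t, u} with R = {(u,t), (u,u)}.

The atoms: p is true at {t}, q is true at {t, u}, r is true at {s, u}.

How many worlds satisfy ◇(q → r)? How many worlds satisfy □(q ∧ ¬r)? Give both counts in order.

1 and 2

For ◇(q → r):
s: no successors, so ◇(q → r) fails. ✗
t: no successors, so ◇(q → r) fails. ✗
u: successors {t, u}; q → r there: t:F, u:T. ✓
— 1 world.
For □(q ∧ ¬r):
s: no successors, so □(q ∧ ¬r) holds vacuously. ✓
t: no successors, so □(q ∧ ¬r) holds vacuously. ✓
u: successors {t, u}; q ∧ ¬r there: t:T, u:F. ✗
— 2 worlds.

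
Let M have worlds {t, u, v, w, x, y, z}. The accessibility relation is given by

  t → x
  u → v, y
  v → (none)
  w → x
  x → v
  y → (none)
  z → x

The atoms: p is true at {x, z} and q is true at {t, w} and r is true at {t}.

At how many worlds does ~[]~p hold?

t: []~p is F. ✓
u: []~p is T. ✗
v: []~p is T. ✗
w: []~p is F. ✓
x: []~p is T. ✗
y: []~p is T. ✗
z: []~p is F. ✓
Satisfying worlds: {t, w, z}.

3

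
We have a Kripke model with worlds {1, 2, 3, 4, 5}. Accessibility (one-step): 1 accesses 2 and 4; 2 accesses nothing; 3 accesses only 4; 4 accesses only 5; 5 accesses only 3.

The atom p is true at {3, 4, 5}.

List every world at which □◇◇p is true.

1: successors {2, 4}; ◇◇p there: 2:F, 4:T. ✗
2: no successors, so □◇◇p holds vacuously. ✓
3: successors {4}; ◇◇p there: 4:T. ✓
4: successors {5}; ◇◇p there: 5:T. ✓
5: successors {3}; ◇◇p there: 3:T. ✓

{2, 3, 4, 5}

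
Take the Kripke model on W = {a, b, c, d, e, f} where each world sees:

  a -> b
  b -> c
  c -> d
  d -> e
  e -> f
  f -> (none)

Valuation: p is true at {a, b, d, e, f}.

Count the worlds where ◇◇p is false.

3

a: successors {b}; ◇p there: b:F. ✗
b: successors {c}; ◇p there: c:T. ✓
c: successors {d}; ◇p there: d:T. ✓
d: successors {e}; ◇p there: e:T. ✓
e: successors {f}; ◇p there: f:F. ✗
f: no successors, so ◇◇p fails. ✗
Satisfying worlds: {b, c, d}.
So ◇◇p fails at the other 3 worlds.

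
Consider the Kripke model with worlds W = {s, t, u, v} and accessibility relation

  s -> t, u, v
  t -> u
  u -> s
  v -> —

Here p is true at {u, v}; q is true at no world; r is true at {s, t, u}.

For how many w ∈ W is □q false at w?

s: successors {t, u, v}; q there: t:F, u:F, v:F. ✗
t: successors {u}; q there: u:F. ✗
u: successors {s}; q there: s:F. ✗
v: no successors, so □q holds vacuously. ✓
Satisfying worlds: {v}.
So □q fails at the other 3 worlds.

3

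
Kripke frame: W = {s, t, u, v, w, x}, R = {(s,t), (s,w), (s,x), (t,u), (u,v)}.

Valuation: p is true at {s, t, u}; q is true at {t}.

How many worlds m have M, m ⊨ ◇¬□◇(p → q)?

s: successors {t, w, x}; ¬□◇(p → q) there: t:F, w:F, x:F. ✗
t: successors {u}; ¬□◇(p → q) there: u:T. ✓
u: successors {v}; ¬□◇(p → q) there: v:F. ✗
v: no successors, so ◇¬□◇(p → q) fails. ✗
w: no successors, so ◇¬□◇(p → q) fails. ✗
x: no successors, so ◇¬□◇(p → q) fails. ✗
Satisfying worlds: {t}.

1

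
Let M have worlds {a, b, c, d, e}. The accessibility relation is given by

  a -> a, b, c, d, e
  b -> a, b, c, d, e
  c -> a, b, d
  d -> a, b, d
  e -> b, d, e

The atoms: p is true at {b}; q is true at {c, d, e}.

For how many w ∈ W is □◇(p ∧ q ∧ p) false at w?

5

a: successors {a, b, c, d, e}; ◇(p ∧ q ∧ p) there: a:F, b:F, c:F, d:F, e:F. ✗
b: successors {a, b, c, d, e}; ◇(p ∧ q ∧ p) there: a:F, b:F, c:F, d:F, e:F. ✗
c: successors {a, b, d}; ◇(p ∧ q ∧ p) there: a:F, b:F, d:F. ✗
d: successors {a, b, d}; ◇(p ∧ q ∧ p) there: a:F, b:F, d:F. ✗
e: successors {b, d, e}; ◇(p ∧ q ∧ p) there: b:F, d:F, e:F. ✗
Satisfying worlds: ∅.
So □◇(p ∧ q ∧ p) fails at the other 5 worlds.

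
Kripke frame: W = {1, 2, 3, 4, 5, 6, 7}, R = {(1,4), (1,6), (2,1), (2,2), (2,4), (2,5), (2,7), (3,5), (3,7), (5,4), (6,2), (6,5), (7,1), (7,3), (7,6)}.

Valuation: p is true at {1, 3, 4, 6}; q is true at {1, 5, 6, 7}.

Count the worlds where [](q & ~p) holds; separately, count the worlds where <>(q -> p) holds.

2 and 5

For [](q & ~p):
1: successors {4, 6}; q & ~p there: 4:F, 6:F. ✗
2: successors {1, 2, 4, 5, 7}; q & ~p there: 1:F, 2:F, 4:F, 5:T, 7:T. ✗
3: successors {5, 7}; q & ~p there: 5:T, 7:T. ✓
4: no successors, so [](q & ~p) holds vacuously. ✓
5: successors {4}; q & ~p there: 4:F. ✗
6: successors {2, 5}; q & ~p there: 2:F, 5:T. ✗
7: successors {1, 3, 6}; q & ~p there: 1:F, 3:F, 6:F. ✗
— 2 worlds.
For <>(q -> p):
1: successors {4, 6}; q -> p there: 4:T, 6:T. ✓
2: successors {1, 2, 4, 5, 7}; q -> p there: 1:T, 2:T, 4:T, 5:F, 7:F. ✓
3: successors {5, 7}; q -> p there: 5:F, 7:F. ✗
4: no successors, so <>(q -> p) fails. ✗
5: successors {4}; q -> p there: 4:T. ✓
6: successors {2, 5}; q -> p there: 2:T, 5:F. ✓
7: successors {1, 3, 6}; q -> p there: 1:T, 3:T, 6:T. ✓
— 5 worlds.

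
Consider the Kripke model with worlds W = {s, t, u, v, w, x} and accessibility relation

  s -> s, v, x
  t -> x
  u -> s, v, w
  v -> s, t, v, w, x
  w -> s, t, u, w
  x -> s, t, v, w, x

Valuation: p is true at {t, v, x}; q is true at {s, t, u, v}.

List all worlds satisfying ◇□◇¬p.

s: successors {s, v, x}; □◇¬p there: s:T, v:F, x:F. ✓
t: successors {x}; □◇¬p there: x:F. ✗
u: successors {s, v, w}; □◇¬p there: s:T, v:F, w:F. ✓
v: successors {s, t, v, w, x}; □◇¬p there: s:T, t:T, v:F, w:F, x:F. ✓
w: successors {s, t, u, w}; □◇¬p there: s:T, t:T, u:T, w:F. ✓
x: successors {s, t, v, w, x}; □◇¬p there: s:T, t:T, v:F, w:F, x:F. ✓

{s, u, v, w, x}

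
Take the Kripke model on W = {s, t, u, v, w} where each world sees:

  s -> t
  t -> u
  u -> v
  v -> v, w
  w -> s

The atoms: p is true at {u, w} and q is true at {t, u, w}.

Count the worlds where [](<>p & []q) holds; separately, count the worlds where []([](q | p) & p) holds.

For [](<>p & []q):
s: successors {t}; <>p & []q there: t:T. ✓
t: successors {u}; <>p & []q there: u:F. ✗
u: successors {v}; <>p & []q there: v:F. ✗
v: successors {v, w}; <>p & []q there: v:F, w:F. ✗
w: successors {s}; <>p & []q there: s:F. ✗
— 1 world.
For []([](q | p) & p):
s: successors {t}; [](q | p) & p there: t:F. ✗
t: successors {u}; [](q | p) & p there: u:F. ✗
u: successors {v}; [](q | p) & p there: v:F. ✗
v: successors {v, w}; [](q | p) & p there: v:F, w:F. ✗
w: successors {s}; [](q | p) & p there: s:F. ✗
— 0 worlds.

1 and 0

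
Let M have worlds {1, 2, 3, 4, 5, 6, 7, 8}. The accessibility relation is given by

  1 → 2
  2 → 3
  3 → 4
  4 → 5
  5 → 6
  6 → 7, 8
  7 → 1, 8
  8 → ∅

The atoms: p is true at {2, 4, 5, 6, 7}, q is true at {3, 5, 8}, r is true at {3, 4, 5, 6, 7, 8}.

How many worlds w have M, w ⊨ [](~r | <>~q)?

5

1: successors {2}; ~r | <>~q there: 2:T. ✓
2: successors {3}; ~r | <>~q there: 3:T. ✓
3: successors {4}; ~r | <>~q there: 4:F. ✗
4: successors {5}; ~r | <>~q there: 5:T. ✓
5: successors {6}; ~r | <>~q there: 6:T. ✓
6: successors {7, 8}; ~r | <>~q there: 7:T, 8:F. ✗
7: successors {1, 8}; ~r | <>~q there: 1:T, 8:F. ✗
8: no successors, so [](~r | <>~q) holds vacuously. ✓
Satisfying worlds: {1, 2, 4, 5, 8}.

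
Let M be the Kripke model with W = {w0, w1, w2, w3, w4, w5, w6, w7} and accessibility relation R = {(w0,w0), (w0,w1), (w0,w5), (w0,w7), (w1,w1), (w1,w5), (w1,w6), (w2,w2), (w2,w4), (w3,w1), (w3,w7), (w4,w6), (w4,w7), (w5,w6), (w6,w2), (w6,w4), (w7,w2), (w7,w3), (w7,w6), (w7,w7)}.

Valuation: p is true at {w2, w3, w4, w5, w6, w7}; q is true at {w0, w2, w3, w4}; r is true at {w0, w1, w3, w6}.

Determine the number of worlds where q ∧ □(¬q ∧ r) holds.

0

w0: q is T, □(¬q ∧ r) is F. ✗
w1: q is F, □(¬q ∧ r) is F. ✗
w2: q is T, □(¬q ∧ r) is F. ✗
w3: q is T, □(¬q ∧ r) is F. ✗
w4: q is T, □(¬q ∧ r) is F. ✗
w5: q is F, □(¬q ∧ r) is T. ✗
w6: q is F, □(¬q ∧ r) is F. ✗
w7: q is F, □(¬q ∧ r) is F. ✗
Satisfying worlds: ∅.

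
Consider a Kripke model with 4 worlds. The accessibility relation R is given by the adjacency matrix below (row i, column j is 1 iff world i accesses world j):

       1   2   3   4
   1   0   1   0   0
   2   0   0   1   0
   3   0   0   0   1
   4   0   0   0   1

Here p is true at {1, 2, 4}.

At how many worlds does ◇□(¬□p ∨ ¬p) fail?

3

1: successors {2}; □(¬□p ∨ ¬p) there: 2:T. ✓
2: successors {3}; □(¬□p ∨ ¬p) there: 3:F. ✗
3: successors {4}; □(¬□p ∨ ¬p) there: 4:F. ✗
4: successors {4}; □(¬□p ∨ ¬p) there: 4:F. ✗
Satisfying worlds: {1}.
So ◇□(¬□p ∨ ¬p) fails at the other 3 worlds.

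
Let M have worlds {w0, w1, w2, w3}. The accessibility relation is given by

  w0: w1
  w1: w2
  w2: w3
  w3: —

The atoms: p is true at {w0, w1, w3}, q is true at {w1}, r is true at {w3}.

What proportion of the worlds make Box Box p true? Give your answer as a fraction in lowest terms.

w0: successors {w1}; Box p there: w1:F. ✗
w1: successors {w2}; Box p there: w2:T. ✓
w2: successors {w3}; Box p there: w3:T. ✓
w3: no successors, so Box Box p holds vacuously. ✓
That's 3 of 4 worlds, so 3/4.

3/4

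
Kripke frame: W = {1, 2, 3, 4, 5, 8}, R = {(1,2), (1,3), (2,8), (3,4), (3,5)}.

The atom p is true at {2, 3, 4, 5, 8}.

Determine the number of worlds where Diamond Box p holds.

1: successors {2, 3}; Box p there: 2:T, 3:T. ✓
2: successors {8}; Box p there: 8:T. ✓
3: successors {4, 5}; Box p there: 4:T, 5:T. ✓
4: no successors, so Diamond Box p fails. ✗
5: no successors, so Diamond Box p fails. ✗
8: no successors, so Diamond Box p fails. ✗
Satisfying worlds: {1, 2, 3}.

3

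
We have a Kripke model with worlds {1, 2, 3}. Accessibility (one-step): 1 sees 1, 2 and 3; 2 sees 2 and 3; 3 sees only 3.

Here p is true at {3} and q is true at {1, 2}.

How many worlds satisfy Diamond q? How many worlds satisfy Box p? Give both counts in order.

2 and 1

For Diamond q:
1: successors {1, 2, 3}; q there: 1:T, 2:T, 3:F. ✓
2: successors {2, 3}; q there: 2:T, 3:F. ✓
3: successors {3}; q there: 3:F. ✗
— 2 worlds.
For Box p:
1: successors {1, 2, 3}; p there: 1:F, 2:F, 3:T. ✗
2: successors {2, 3}; p there: 2:F, 3:T. ✗
3: successors {3}; p there: 3:T. ✓
— 1 world.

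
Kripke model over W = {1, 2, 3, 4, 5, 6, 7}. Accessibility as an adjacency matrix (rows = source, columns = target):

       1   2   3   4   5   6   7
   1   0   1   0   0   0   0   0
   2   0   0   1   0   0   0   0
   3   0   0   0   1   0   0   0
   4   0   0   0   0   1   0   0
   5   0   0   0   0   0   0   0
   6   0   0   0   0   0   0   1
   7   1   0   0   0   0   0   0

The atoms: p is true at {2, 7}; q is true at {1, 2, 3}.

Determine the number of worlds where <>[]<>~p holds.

4

1: successors {2}; []<>~p there: 2:T. ✓
2: successors {3}; []<>~p there: 3:T. ✓
3: successors {4}; []<>~p there: 4:F. ✗
4: successors {5}; []<>~p there: 5:T. ✓
5: no successors, so <>[]<>~p fails. ✗
6: successors {7}; []<>~p there: 7:F. ✗
7: successors {1}; []<>~p there: 1:T. ✓
Satisfying worlds: {1, 2, 4, 7}.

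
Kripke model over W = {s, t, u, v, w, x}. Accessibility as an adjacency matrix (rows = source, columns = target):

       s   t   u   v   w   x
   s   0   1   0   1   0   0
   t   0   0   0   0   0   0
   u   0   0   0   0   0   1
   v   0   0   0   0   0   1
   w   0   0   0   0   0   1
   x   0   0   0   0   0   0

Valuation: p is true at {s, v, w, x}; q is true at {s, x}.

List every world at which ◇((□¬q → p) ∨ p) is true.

s: successors {t, v}; (□¬q → p) ∨ p there: t:F, v:T. ✓
t: no successors, so ◇((□¬q → p) ∨ p) fails. ✗
u: successors {x}; (□¬q → p) ∨ p there: x:T. ✓
v: successors {x}; (□¬q → p) ∨ p there: x:T. ✓
w: successors {x}; (□¬q → p) ∨ p there: x:T. ✓
x: no successors, so ◇((□¬q → p) ∨ p) fails. ✗

{s, u, v, w}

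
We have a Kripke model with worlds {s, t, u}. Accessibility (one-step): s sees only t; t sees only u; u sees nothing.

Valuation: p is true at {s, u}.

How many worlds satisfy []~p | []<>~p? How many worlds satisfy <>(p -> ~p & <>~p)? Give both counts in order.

For []~p | []<>~p:
s: []~p is T, []<>~p is F. ✓
t: []~p is F, []<>~p is F. ✗
u: []~p is T, []<>~p is T. ✓
— 2 worlds.
For <>(p -> ~p & <>~p):
s: successors {t}; p -> ~p & <>~p there: t:T. ✓
t: successors {u}; p -> ~p & <>~p there: u:F. ✗
u: no successors, so <>(p -> ~p & <>~p) fails. ✗
— 1 world.

2 and 1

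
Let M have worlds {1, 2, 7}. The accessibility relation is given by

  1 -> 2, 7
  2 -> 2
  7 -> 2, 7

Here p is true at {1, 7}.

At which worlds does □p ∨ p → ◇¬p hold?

{1, 2, 7}

1: □p ∨ p is T, ◇¬p is T. ✓
2: □p ∨ p is F, ◇¬p is T. ✓
7: □p ∨ p is T, ◇¬p is T. ✓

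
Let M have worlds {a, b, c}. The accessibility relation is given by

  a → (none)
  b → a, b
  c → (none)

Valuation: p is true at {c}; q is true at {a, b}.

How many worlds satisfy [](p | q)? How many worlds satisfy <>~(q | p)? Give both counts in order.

For [](p | q):
a: no successors, so [](p | q) holds vacuously. ✓
b: successors {a, b}; p | q there: a:T, b:T. ✓
c: no successors, so [](p | q) holds vacuously. ✓
— 3 worlds.
For <>~(q | p):
a: no successors, so <>~(q | p) fails. ✗
b: successors {a, b}; ~(q | p) there: a:F, b:F. ✗
c: no successors, so <>~(q | p) fails. ✗
— 0 worlds.

3 and 0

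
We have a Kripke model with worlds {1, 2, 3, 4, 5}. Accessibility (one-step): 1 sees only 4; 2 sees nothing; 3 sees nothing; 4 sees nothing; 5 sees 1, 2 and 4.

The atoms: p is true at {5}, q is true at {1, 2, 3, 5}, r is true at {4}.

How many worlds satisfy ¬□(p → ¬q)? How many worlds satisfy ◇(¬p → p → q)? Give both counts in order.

0 and 2

For ¬□(p → ¬q):
1: □(p → ¬q) is T. ✗
2: □(p → ¬q) is T. ✗
3: □(p → ¬q) is T. ✗
4: □(p → ¬q) is T. ✗
5: □(p → ¬q) is T. ✗
— 0 worlds.
For ◇(¬p → p → q):
1: successors {4}; ¬p → p → q there: 4:T. ✓
2: no successors, so ◇(¬p → p → q) fails. ✗
3: no successors, so ◇(¬p → p → q) fails. ✗
4: no successors, so ◇(¬p → p → q) fails. ✗
5: successors {1, 2, 4}; ¬p → p → q there: 1:T, 2:T, 4:T. ✓
— 2 worlds.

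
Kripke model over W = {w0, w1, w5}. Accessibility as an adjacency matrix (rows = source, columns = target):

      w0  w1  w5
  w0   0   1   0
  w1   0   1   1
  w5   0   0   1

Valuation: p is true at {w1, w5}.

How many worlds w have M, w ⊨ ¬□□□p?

w0: □□□p is T. ✗
w1: □□□p is T. ✗
w5: □□□p is T. ✗
Satisfying worlds: ∅.

0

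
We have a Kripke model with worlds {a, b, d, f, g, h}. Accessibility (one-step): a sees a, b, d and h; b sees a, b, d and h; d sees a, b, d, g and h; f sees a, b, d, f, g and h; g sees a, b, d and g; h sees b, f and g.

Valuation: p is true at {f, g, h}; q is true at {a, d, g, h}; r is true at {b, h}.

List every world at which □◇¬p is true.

a: successors {a, b, d, h}; ◇¬p there: a:T, b:T, d:T, h:T. ✓
b: successors {a, b, d, h}; ◇¬p there: a:T, b:T, d:T, h:T. ✓
d: successors {a, b, d, g, h}; ◇¬p there: a:T, b:T, d:T, g:T, h:T. ✓
f: successors {a, b, d, f, g, h}; ◇¬p there: a:T, b:T, d:T, f:T, g:T, h:T. ✓
g: successors {a, b, d, g}; ◇¬p there: a:T, b:T, d:T, g:T. ✓
h: successors {b, f, g}; ◇¬p there: b:T, f:T, g:T. ✓

{a, b, d, f, g, h}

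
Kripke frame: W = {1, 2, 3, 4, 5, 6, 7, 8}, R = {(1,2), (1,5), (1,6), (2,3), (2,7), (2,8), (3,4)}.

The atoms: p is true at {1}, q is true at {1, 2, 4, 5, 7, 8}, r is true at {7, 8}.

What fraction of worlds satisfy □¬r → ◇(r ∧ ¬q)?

1: □¬r is T, ◇(r ∧ ¬q) is F. ✗
2: □¬r is F, ◇(r ∧ ¬q) is F. ✓
3: □¬r is T, ◇(r ∧ ¬q) is F. ✗
4: □¬r is T, ◇(r ∧ ¬q) is F. ✗
5: □¬r is T, ◇(r ∧ ¬q) is F. ✗
6: □¬r is T, ◇(r ∧ ¬q) is F. ✗
7: □¬r is T, ◇(r ∧ ¬q) is F. ✗
8: □¬r is T, ◇(r ∧ ¬q) is F. ✗
That's 1 of 8 worlds, so 1/8.

1/8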